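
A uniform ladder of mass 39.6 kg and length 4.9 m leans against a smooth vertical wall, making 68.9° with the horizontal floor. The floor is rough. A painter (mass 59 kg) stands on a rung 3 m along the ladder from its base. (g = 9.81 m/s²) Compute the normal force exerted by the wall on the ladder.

Torques about the foot: N_wall · 4.9 sin 68.9° = 39.6×9.81×2.45 cos 68.9° + 59×9.81×3 cos 68.9° → N_wall = 211.69 N.

N_wall ≈ 212 N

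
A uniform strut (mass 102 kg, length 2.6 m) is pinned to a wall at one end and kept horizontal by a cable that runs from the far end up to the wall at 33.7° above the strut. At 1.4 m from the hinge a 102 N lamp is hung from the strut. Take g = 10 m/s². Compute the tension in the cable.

T ≈ 1020 N

Take torques about the hinge: T sin 33.7° · 2.6 = 102×10×1.3 + 102×1.4 = 1468.8 N·m.
So T = 1468.8 / (0.5548 × 2.6) = 1018.2 N.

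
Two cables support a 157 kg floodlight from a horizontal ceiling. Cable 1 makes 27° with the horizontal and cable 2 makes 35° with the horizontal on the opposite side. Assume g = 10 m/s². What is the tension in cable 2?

T_2 ≈ 1580 N

Weight W = 157 × 10 = 1570 N acts straight down.
Horizontal: T_1 cos 27° = T_2 cos 35°  →  T_1 = 0.9194 T_2.
Vertical: T_1 sin 27° + T_2 sin 35° = 1570.
Substituting the horizontal relation into the vertical equation gives 0.991 T_2 = 1570, so T_2 = 1584 N.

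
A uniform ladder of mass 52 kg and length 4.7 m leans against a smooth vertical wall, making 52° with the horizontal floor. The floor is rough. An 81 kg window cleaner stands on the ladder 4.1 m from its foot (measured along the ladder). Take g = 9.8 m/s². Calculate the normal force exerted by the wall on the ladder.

Torques about the foot: N_wall · 4.7 sin 52° = 52×9.8×2.35 cos 52° + 81×9.8×4.1 cos 52° → N_wall = 740.08 N.

N_wall ≈ 740 N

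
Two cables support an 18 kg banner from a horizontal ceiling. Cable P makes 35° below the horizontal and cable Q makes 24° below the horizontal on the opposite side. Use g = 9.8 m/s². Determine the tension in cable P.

Weight W = 18 × 9.8 = 176.4 N acts straight down.
Horizontal: T_P cos 35° = T_Q cos 24°  →  T_Q = 0.8967 T_P.
Vertical: T_P sin 35° + T_Q sin 24° = 176.4.
Substituting the horizontal relation into the vertical equation gives 0.9383 T_P = 176.4, so T_P = 188 N.

T_P ≈ 188 N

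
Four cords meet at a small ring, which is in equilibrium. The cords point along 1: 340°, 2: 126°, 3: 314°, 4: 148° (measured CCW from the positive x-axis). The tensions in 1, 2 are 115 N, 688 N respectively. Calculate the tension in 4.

T_4 ≈ 604 N

Resolve: ΣF_x = 115 cos 340° + 688 cos 126° + T_3 cos 314° + T_4 cos 148° = 0.
        ΣF_y = 115 sin 340° + 688 sin 126° + T_3 sin 314° + T_4 sin 148° = 0.
The known terms sum to (-296.3, 517.3) N, so 0.6947 T_3 − 0.8480 T_4 = 296.3 and -0.7193 T_3 + 0.5299 T_4 = -517.3.
Solving simultaneously: T_3 = 1164 N, T_4 = 604.2 N.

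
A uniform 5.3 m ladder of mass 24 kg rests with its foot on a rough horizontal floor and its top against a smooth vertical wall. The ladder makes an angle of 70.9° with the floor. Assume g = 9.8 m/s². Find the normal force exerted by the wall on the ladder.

Torques about the foot: N_wall · 5.3 sin 70.9° = 24×9.8×2.65 cos 70.9° → N_wall = 40.723 N.

N_wall ≈ 40.7 N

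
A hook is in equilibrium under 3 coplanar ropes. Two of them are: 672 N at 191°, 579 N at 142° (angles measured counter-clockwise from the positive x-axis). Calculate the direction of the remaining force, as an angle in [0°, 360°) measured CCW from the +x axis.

Sum the known components: ΣF_x = -1116 N, ΣF_y = 228.2 N.
For equilibrium the remaining force must supply (−ΣF_x, −ΣF_y) = (1116, -228.2) N.
Magnitude = √((1116)² + (-228.2)²) = 1139 N; direction = atan2(-228.2, 1116) = 348.4°.

θ ≈ 348°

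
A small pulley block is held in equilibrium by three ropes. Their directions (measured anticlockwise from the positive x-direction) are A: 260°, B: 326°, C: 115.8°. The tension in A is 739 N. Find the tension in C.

Resolve: ΣF_x = 739 cos 260° + T_B cos 326° + T_C cos 115.8° = 0.
        ΣF_y = 739 sin 260° + T_B sin 326° + T_C sin 115.8° = 0.
The known terms sum to (-128.3, -727.8) N, so 0.8290 T_B − 0.4352 T_C = 128.3 and -0.5592 T_B + 0.9003 T_C = 727.8.
Solving simultaneously: T_B = 859.4 N, T_C = 1342 N.

T_C ≈ 1340 N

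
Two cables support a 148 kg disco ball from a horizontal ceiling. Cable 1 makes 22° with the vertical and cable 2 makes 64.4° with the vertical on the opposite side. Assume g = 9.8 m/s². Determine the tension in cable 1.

T_1 ≈ 1310 N

Angles from the horizontal: cable 1 is 90° − 22° = 68°, cable 2 is 90° − 64.4° = 25.6°.
Weight W = 148 × 9.8 = 1450 N acts straight down.
Horizontal: T_1 cos 68° = T_2 cos 25.6°  →  T_2 = 0.4154 T_1.
Vertical: T_1 sin 68° + T_2 sin 25.6° = 1450.
Substituting the horizontal relation into the vertical equation gives 1.107 T_1 = 1450, so T_1 = 1311 N.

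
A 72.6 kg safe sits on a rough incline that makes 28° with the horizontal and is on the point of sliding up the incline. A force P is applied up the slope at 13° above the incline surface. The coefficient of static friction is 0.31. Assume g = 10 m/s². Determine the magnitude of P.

P ≈ 517 N

On the verge of sliding up the incline, friction equals μN and acts down the slope.
Perpendicular: N + P sin 13° = W cos 28° = 641 N.
Along incline: P cos 13° = W sin 28° + μN  with W sin 28° = 340.8 N.
Solving the pair for P and N: P = 516.8 N, N = 524.8 N (and f = μN = 162.7 N).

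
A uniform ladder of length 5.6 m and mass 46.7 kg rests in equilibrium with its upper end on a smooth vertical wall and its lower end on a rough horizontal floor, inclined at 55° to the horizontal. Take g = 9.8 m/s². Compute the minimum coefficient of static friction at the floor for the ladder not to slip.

μ_min ≈ 0.350

ΣF_y = 0: N_floor = 46.7×9.8 = 457.66 N.
Torques about the foot: N_wall · 5.6 sin 55° = 46.7×9.8×2.8 cos 55° → N_wall = 160.23 N.
ΣF_x = 0: f_floor = N_wall = 160.23 N.
μ_min = f_floor / N_floor = 160.23 / 457.66 = 0.3501.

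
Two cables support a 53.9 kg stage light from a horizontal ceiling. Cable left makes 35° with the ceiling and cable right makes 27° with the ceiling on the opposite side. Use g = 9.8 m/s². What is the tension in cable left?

Weight W = 53.9 × 9.8 = 528.2 N acts straight down.
Horizontal: T_left cos 35° = T_right cos 27°  →  T_right = 0.9194 T_left.
Vertical: T_left sin 35° + T_right sin 27° = 528.2.
Substituting the horizontal relation into the vertical equation gives 0.991 T_left = 528.2, so T_left = 533 N.

T_left ≈ 533 N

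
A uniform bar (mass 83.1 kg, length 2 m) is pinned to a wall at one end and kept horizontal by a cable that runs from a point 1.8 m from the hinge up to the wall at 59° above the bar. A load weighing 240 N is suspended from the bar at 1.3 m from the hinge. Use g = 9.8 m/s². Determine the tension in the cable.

Take torques about the hinge: T sin 59° · 1.8 = 83.1×9.8×1 + 240×1.3 = 1126.4 N·m.
So T = 1126.4 / (0.8572 × 1.8) = 730.04 N.

T ≈ 730 N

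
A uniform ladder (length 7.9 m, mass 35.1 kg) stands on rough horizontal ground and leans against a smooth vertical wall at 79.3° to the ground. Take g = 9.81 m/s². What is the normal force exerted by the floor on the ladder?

ΣF_y = 0: N_floor = 35.1×9.81 = 344.33 N.

N_floor ≈ 344 N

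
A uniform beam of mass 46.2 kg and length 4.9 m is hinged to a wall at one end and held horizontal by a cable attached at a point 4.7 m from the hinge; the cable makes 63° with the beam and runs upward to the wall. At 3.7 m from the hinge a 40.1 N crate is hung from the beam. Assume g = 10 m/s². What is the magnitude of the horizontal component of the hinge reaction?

Take torques about the hinge: T sin 63° · 4.7 = 46.2×10×2.45 + 40.1×3.7 = 1280.3 N·m.
So T = 1280.3 / (0.8910 × 4.7) = 305.72 N.
ΣF_x = 0: H_x = T cos 63° = 138.79 N.

H_x ≈ 139 N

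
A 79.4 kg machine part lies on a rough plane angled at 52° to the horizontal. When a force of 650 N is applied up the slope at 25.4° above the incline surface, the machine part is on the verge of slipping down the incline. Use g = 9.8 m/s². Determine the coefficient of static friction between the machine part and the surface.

μ ≈ 0.130

On the verge of sliding down the incline, friction is at its maximum μN and acts up the slope.
Perpendicular to incline: N = W cos 52° − P sin 25.4° = 479.1 − 278.8 = 200.3 N.
Along incline: P cos 25.4° + μN = W sin 52° → μ = (W sin 52° − P cos 25.4°) / N = 0.1298.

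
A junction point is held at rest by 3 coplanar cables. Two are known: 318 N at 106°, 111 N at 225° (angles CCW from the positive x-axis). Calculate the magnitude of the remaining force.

F ≈ 281 N

Sum the known components: ΣF_x = -166.1 N, ΣF_y = 227.2 N.
For equilibrium the remaining force must supply (−ΣF_x, −ΣF_y) = (166.1, -227.2) N.
Magnitude = √((166.1)² + (-227.2)²) = 281.5 N; direction = atan2(-227.2, 166.1) = 306.2°.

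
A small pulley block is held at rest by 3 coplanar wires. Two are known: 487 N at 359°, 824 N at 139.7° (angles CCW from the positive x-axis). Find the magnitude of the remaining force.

Sum the known components: ΣF_x = -141.5 N, ΣF_y = 524.5 N.
For equilibrium the remaining force must supply (−ΣF_x, −ΣF_y) = (141.5, -524.5) N.
Magnitude = √((141.5)² + (-524.5)²) = 543.2 N; direction = atan2(-524.5, 141.5) = 285.1°.

F ≈ 543 N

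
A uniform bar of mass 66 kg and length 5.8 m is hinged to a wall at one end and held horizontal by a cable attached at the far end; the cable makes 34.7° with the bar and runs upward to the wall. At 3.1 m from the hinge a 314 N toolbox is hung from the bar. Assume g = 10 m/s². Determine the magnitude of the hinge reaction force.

|H| ≈ 862 N

Take torques about the hinge: T sin 34.7° · 5.8 = 66×10×2.9 + 314×3.1 = 2887.4 N·m.
So T = 2887.4 / (0.5693 × 5.8) = 874.49 N.
ΣF_x = 0: H_x = T cos 34.7° = 718.95 N.
ΣF_y = 0: H_y = (66×10 + 314) − T sin 34.7° = 974 − 497.83 = 476.17 N.
|H| = √(H_x² + H_y²) = √((718.95)² + (476.17)²) = 862.34 N.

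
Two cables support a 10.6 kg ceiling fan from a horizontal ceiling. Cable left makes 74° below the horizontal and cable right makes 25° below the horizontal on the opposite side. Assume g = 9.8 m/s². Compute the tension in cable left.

Weight W = 10.6 × 9.8 = 103.9 N acts straight down.
Horizontal: T_left cos 74° = T_right cos 25°  →  T_right = 0.3041 T_left.
Vertical: T_left sin 74° + T_right sin 25° = 103.9.
Substituting the horizontal relation into the vertical equation gives 1.09 T_left = 103.9, so T_left = 95.32 N.

T_left ≈ 95.3 N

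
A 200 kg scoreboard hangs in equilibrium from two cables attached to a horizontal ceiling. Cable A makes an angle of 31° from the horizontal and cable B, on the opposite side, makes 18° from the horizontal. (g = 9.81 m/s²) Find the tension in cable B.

Weight W = 200 × 9.81 = 1962 N acts straight down.
Horizontal: T_A cos 31° = T_B cos 18°  →  T_A = 1.11 T_B.
Vertical: T_A sin 31° + T_B sin 18° = 1962.
Substituting the horizontal relation into the vertical equation gives 0.8805 T_B = 1962, so T_B = 2228 N.

T_B ≈ 2230 N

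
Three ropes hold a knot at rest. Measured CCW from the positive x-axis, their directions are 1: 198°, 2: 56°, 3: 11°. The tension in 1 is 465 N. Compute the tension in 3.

T_3 ≈ 405 N

Resolve: ΣF_x = 465 cos 198° + T_2 cos 56° + T_3 cos 11° = 0.
        ΣF_y = 465 sin 198° + T_2 sin 56° + T_3 sin 11° = 0.
The known terms sum to (-442.2, -143.7) N, so 0.5592 T_2 + 0.9816 T_3 = 442.2 and 0.8290 T_2 + 0.1908 T_3 = 143.7.
Solving simultaneously: T_2 = 80.14 N, T_3 = 404.9 N.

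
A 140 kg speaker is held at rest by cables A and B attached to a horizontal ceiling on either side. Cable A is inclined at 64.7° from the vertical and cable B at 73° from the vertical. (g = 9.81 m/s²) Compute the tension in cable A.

Angles from the horizontal: cable A is 90° − 64.7° = 25.3°, cable B is 90° − 73° = 17°.
Weight W = 140 × 9.81 = 1373 N acts straight down.
Horizontal: T_A cos 25.3° = T_B cos 17°  →  T_B = 0.9454 T_A.
Vertical: T_A sin 25.3° + T_B sin 17° = 1373.
Substituting the horizontal relation into the vertical equation gives 0.7038 T_A = 1373, so T_A = 1952 N.

T_A ≈ 1950 N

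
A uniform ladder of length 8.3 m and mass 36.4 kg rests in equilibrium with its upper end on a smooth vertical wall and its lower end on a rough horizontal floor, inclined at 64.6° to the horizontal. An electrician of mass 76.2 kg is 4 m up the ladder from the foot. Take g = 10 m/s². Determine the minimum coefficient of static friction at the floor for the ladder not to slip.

ΣF_y = 0: N_floor = 36.4×10 + 76.2×10 = 1126 N.
Torques about the foot: N_wall · 8.3 sin 64.6° = 36.4×10×4.15 cos 64.6° + 76.2×10×4 cos 64.6° → N_wall = 260.79 N.
ΣF_x = 0: f_floor = N_wall = 260.79 N.
μ_min = f_floor / N_floor = 260.79 / 1126 = 0.2316.

μ_min ≈ 0.232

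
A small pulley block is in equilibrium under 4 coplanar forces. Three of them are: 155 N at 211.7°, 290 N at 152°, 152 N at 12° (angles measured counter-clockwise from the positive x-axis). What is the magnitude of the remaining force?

F ≈ 254 N

Sum the known components: ΣF_x = -239.3 N, ΣF_y = 86.3 N.
For equilibrium the remaining force must supply (−ΣF_x, −ΣF_y) = (239.3, -86.3) N.
Magnitude = √((239.3)² + (-86.3)²) = 254.3 N; direction = atan2(-86.3, 239.3) = 340.2°.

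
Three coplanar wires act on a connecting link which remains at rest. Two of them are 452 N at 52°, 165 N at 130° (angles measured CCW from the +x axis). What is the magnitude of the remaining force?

Sum the known components: ΣF_x = 172.2 N, ΣF_y = 482.6 N.
For equilibrium the remaining force must supply (−ΣF_x, −ΣF_y) = (-172.2, -482.6) N.
Magnitude = √((-172.2)² + (-482.6)²) = 512.4 N; direction = atan2(-482.6, -172.2) = 250.4°.

F ≈ 512 N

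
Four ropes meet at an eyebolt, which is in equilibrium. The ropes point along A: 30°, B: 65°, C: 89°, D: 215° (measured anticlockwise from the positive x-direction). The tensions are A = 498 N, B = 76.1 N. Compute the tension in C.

T_C ≈ 6.62 N

Resolve: ΣF_x = 498 cos 30° + 76.1 cos 65° + T_C cos 89° + T_D cos 215° = 0.
        ΣF_y = 498 sin 30° + 76.1 sin 65° + T_C sin 89° + T_D sin 215° = 0.
The known terms sum to (463.4, 318) N, so 0.0175 T_C − 0.8192 T_D = -463.4 and 0.9998 T_C − 0.5736 T_D = -318.
Solving simultaneously: T_C = 6.617 N, T_D = 565.9 N.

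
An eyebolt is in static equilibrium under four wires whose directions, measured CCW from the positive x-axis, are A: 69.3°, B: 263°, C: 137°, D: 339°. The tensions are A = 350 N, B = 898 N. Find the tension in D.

Resolve: ΣF_x = 350 cos 69.3° + 898 cos 263° + T_C cos 137° + T_D cos 339° = 0.
        ΣF_y = 350 sin 69.3° + 898 sin 263° + T_C sin 137° + T_D sin 339° = 0.
The known terms sum to (14.28, -563.9) N, so -0.7314 T_C + 0.9336 T_D = -14.28 and 0.6820 T_C − 0.3584 T_D = 563.9.
Solving simultaneously: T_C = 1392 N, T_D = 1075 N.

T_D ≈ 1070 N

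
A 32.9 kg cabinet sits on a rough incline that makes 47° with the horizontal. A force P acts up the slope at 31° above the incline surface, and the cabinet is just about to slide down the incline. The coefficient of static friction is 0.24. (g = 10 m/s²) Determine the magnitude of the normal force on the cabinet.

On the verge of sliding down the incline, friction equals μN and acts up the slope.
Perpendicular: N + P sin 31° = W cos 47° = 224.4 N.
Along incline: P cos 31° + μN = W sin 47° with W sin 47° = 240.6 N.
Solving the pair for P and N: P = 254.6 N, N = 93.25 N (and f = μN = 22.38 N).

N ≈ 93.2 N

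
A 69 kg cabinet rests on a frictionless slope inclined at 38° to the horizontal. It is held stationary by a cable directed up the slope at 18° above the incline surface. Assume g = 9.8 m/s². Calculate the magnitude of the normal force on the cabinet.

N ≈ 398 N

Take axes along and perpendicular to the incline. Weight components: W sin 38° = 416.3 N down-slope, W cos 38° = 532.9 N into the surface.
Along incline: T cos 18° = W sin 38° → T = 437.7 N.
Perpendicular: N = W cos 38° − T sin 18° = 397.6 N.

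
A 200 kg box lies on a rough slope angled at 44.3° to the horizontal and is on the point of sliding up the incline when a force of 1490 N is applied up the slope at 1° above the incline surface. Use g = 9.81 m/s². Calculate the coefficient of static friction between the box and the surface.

On the verge of sliding up the incline, friction is at its maximum μN and acts down the slope.
Perpendicular to incline: N = W cos 44.3° − P sin 1° = 1404 − 26 = 1378 N.
Along incline: P cos 1° − μN = W sin 44.3° → μ = −(W sin 44.3° − P cos 1°) / N = 0.0867.

μ ≈ 0.0867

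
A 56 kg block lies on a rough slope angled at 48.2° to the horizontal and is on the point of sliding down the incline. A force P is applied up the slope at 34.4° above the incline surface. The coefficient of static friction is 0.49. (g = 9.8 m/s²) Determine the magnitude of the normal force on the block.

N ≈ 129 N

On the verge of sliding down the incline, friction equals μN and acts up the slope.
Perpendicular: N + P sin 34.4° = W cos 48.2° = 365.8 N.
Along incline: P cos 34.4° + μN = W sin 48.2° with W sin 48.2° = 409.1 N.
Solving the pair for P and N: P = 419.3 N, N = 128.9 N (and f = μN = 63.17 N).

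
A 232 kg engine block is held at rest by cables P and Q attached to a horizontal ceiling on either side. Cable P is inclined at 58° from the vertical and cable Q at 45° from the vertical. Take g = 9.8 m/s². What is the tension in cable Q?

Angles from the horizontal: cable P is 90° − 58° = 32°, cable Q is 90° − 45° = 45°.
Weight W = 232 × 9.8 = 2274 N acts straight down.
Horizontal: T_P cos 32° = T_Q cos 45°  →  T_P = 0.8338 T_Q.
Vertical: T_P sin 32° + T_Q sin 45° = 2274.
Substituting the horizontal relation into the vertical equation gives 1.149 T_Q = 2274, so T_Q = 1979 N.

T_Q ≈ 1980 N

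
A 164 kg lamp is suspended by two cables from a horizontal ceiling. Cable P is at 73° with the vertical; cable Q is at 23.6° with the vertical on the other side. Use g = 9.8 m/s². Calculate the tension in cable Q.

T_Q ≈ 1550 N

Angles from the horizontal: cable P is 90° − 73° = 17°, cable Q is 90° − 23.6° = 66.4°.
Weight W = 164 × 9.8 = 1607 N acts straight down.
Horizontal: T_P cos 17° = T_Q cos 66.4°  →  T_P = 0.4186 T_Q.
Vertical: T_P sin 17° + T_Q sin 66.4° = 1607.
Substituting the horizontal relation into the vertical equation gives 1.039 T_Q = 1607, so T_Q = 1547 N.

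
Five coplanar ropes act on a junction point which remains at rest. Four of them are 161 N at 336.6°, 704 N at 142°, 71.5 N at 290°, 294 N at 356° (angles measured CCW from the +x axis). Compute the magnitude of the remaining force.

F ≈ 296 N

Sum the known components: ΣF_x = -89.26 N, ΣF_y = 281.8 N.
For equilibrium the remaining force must supply (−ΣF_x, −ΣF_y) = (89.26, -281.8) N.
Magnitude = √((89.26)² + (-281.8)²) = 295.6 N; direction = atan2(-281.8, 89.26) = 287.6°.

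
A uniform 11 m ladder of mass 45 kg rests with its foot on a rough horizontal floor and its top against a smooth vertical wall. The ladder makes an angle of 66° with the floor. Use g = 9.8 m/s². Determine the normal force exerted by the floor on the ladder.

ΣF_y = 0: N_floor = 45×9.8 = 441 N.

N_floor ≈ 441 N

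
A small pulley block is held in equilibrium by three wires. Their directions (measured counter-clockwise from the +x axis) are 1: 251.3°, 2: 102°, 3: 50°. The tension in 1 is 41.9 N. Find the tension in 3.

T_3 ≈ 27.1 N

Resolve: ΣF_x = 41.9 cos 251.3° + T_2 cos 102° + T_3 cos 50° = 0.
        ΣF_y = 41.9 sin 251.3° + T_2 sin 102° + T_3 sin 50° = 0.
The known terms sum to (-13.43, -39.69) N, so -0.2079 T_2 + 0.6428 T_3 = 13.43 and 0.9781 T_2 + 0.7660 T_3 = 39.69.
Solving simultaneously: T_2 = 19.31 N, T_3 = 27.15 N.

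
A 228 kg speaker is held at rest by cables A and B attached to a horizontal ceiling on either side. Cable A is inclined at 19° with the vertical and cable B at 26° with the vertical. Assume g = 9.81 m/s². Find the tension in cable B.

Angles from the horizontal: cable A is 90° − 19° = 71°, cable B is 90° − 26° = 64°.
Weight W = 228 × 9.81 = 2237 N acts straight down.
Horizontal: T_A cos 71° = T_B cos 64°  →  T_A = 1.346 T_B.
Vertical: T_A sin 71° + T_B sin 64° = 2237.
Substituting the horizontal relation into the vertical equation gives 2.172 T_B = 2237, so T_B = 1030 N.

T_B ≈ 1030 N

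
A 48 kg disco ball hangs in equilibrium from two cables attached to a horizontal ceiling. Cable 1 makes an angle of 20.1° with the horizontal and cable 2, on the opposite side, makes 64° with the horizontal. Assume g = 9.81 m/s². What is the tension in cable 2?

Weight W = 48 × 9.81 = 470.9 N acts straight down.
Horizontal: T_1 cos 20.1° = T_2 cos 64°  →  T_1 = 0.4668 T_2.
Vertical: T_1 sin 20.1° + T_2 sin 64° = 470.9.
Substituting the horizontal relation into the vertical equation gives 1.059 T_2 = 470.9, so T_2 = 444.6 N.

T_2 ≈ 445 N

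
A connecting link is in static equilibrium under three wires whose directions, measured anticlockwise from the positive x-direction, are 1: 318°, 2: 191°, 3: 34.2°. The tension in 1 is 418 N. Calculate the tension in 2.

T_2 ≈ 1030 N

Resolve: ΣF_x = 418 cos 318° + T_2 cos 191° + T_3 cos 34.2° = 0.
        ΣF_y = 418 sin 318° + T_2 sin 191° + T_3 sin 34.2° = 0.
The known terms sum to (310.6, -279.7) N, so -0.9816 T_2 + 0.8271 T_3 = -310.6 and -0.1908 T_2 + 0.5621 T_3 = 279.7.
Solving simultaneously: T_2 = 1030 N, T_3 = 847.4 N.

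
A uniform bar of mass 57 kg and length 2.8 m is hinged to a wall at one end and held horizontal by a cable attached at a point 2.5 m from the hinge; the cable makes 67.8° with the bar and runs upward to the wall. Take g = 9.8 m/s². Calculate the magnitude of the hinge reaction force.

|H| ≈ 277 N

Take torques about the hinge: T sin 67.8° · 2.5 = 57×9.8×1.4 = 782.04 N·m.
So T = 782.04 / (0.9259 × 2.5) = 337.86 N.
ΣF_x = 0: H_x = T cos 67.8° = 127.66 N.
ΣF_y = 0: H_y = (57×9.8) − T sin 67.8° = 558.6 − 312.82 = 245.78 N.
|H| = √(H_x² + H_y²) = √((127.66)² + (245.78)²) = 276.96 N.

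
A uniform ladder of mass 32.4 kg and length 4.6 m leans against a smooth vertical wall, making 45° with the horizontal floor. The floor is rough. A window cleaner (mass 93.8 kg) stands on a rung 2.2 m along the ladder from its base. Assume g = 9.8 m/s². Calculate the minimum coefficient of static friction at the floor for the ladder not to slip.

ΣF_y = 0: N_floor = 32.4×9.8 + 93.8×9.8 = 1236.8 N.
Torques about the foot: N_wall · 4.6 sin 45° = 32.4×9.8×2.3 cos 45° + 93.8×9.8×2.2 cos 45° → N_wall = 598.4 N.
ΣF_x = 0: f_floor = N_wall = 598.4 N.
μ_min = f_floor / N_floor = 598.4 / 1236.8 = 0.4838.

μ_min ≈ 0.484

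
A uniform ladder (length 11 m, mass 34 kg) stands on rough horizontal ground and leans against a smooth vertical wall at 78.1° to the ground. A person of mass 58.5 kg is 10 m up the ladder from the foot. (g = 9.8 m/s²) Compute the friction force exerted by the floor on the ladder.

f ≈ 145 N

Torques about the foot: N_wall · 11 sin 78.1° = 34×9.8×5.5 cos 78.1° + 58.5×9.8×10 cos 78.1° → N_wall = 144.94 N.
ΣF_x = 0: f_floor = N_wall = 144.94 N.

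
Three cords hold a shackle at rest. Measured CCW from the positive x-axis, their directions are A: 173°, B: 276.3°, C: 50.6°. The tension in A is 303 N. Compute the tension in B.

Resolve: ΣF_x = 303 cos 173° + T_B cos 276.3° + T_C cos 50.6° = 0.
        ΣF_y = 303 sin 173° + T_B sin 276.3° + T_C sin 50.6° = 0.
The known terms sum to (-300.7, 36.93) N, so 0.1097 T_B + 0.6347 T_C = 300.7 and -0.9940 T_B + 0.7727 T_C = -36.93.
Solving simultaneously: T_B = 357.5 N, T_C = 412 N.

T_B ≈ 357 N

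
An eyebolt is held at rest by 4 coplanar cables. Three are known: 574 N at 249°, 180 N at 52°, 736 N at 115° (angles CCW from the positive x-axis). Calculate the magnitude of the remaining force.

F ≈ 489 N

Sum the known components: ΣF_x = -405.9 N, ΣF_y = 273 N.
For equilibrium the remaining force must supply (−ΣF_x, −ΣF_y) = (405.9, -273) N.
Magnitude = √((405.9)² + (-273)²) = 489.2 N; direction = atan2(-273, 405.9) = 326.1°.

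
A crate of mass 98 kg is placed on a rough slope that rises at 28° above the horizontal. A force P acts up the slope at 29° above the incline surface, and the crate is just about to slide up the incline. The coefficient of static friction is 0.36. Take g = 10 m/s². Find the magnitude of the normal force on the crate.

N ≈ 509 N

On the verge of sliding up the incline, friction equals μN and acts down the slope.
Perpendicular: N + P sin 29° = W cos 28° = 865.3 N.
Along incline: P cos 29° = W sin 28° + μN  with W sin 28° = 460.1 N.
Solving the pair for P and N: P = 735.4 N, N = 508.7 N (and f = μN = 183.1 N).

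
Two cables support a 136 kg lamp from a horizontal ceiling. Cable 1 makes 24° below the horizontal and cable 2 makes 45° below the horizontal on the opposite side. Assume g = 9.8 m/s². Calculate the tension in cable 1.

T_1 ≈ 1010 N

Weight W = 136 × 9.8 = 1333 N acts straight down.
Horizontal: T_1 cos 24° = T_2 cos 45°  →  T_2 = 1.292 T_1.
Vertical: T_1 sin 24° + T_2 sin 45° = 1333.
Substituting the horizontal relation into the vertical equation gives 1.32 T_1 = 1333, so T_1 = 1009 N.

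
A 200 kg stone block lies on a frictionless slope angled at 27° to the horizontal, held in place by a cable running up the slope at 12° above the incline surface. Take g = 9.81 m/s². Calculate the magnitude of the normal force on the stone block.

N ≈ 1560 N

Take axes along and perpendicular to the incline. Weight components: W sin 27° = 890.7 N down-slope, W cos 27° = 1748 N into the surface.
Along incline: T cos 12° = W sin 27° → T = 910.6 N.
Perpendicular: N = W cos 27° − T sin 12° = 1559 N.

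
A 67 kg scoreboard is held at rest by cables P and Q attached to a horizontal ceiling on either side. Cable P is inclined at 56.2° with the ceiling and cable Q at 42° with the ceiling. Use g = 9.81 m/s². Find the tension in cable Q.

Weight W = 67 × 9.81 = 657.3 N acts straight down.
Horizontal: T_P cos 56.2° = T_Q cos 42°  →  T_P = 1.336 T_Q.
Vertical: T_P sin 56.2° + T_Q sin 42° = 657.3.
Substituting the horizontal relation into the vertical equation gives 1.779 T_Q = 657.3, so T_Q = 369.4 N.

T_Q ≈ 369 N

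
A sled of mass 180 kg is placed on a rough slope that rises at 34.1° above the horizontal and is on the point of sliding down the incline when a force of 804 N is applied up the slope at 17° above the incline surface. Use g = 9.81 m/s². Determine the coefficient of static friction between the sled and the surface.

On the verge of sliding down the incline, friction is at its maximum μN and acts up the slope.
Perpendicular to incline: N = W cos 34.1° − P sin 17° = 1462 − 235.1 = 1227 N.
Along incline: P cos 17° + μN = W sin 34.1° → μ = (W sin 34.1° − P cos 17°) / N = 0.1802.

μ ≈ 0.180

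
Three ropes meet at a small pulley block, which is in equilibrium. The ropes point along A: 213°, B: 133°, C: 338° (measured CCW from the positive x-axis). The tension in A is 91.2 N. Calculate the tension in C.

Resolve: ΣF_x = 91.2 cos 213° + T_B cos 133° + T_C cos 338° = 0.
        ΣF_y = 91.2 sin 213° + T_B sin 133° + T_C sin 338° = 0.
The known terms sum to (-76.49, -49.67) N, so -0.6820 T_B + 0.9272 T_C = 76.49 and 0.7314 T_B − 0.3746 T_C = 49.67.
Solving simultaneously: T_B = 176.8 N, T_C = 212.5 N.

T_C ≈ 213 N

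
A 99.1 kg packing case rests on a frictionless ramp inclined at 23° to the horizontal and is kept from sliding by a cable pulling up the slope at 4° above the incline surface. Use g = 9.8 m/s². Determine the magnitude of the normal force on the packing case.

N ≈ 867 N

Take axes along and perpendicular to the incline. Weight components: W sin 23° = 379.5 N down-slope, W cos 23° = 894 N into the surface.
Along incline: T cos 4° = W sin 23° → T = 380.4 N.
Perpendicular: N = W cos 23° − T sin 4° = 867.4 N.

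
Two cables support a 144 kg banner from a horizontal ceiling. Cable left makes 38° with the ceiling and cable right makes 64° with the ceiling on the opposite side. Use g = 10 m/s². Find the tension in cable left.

Weight W = 144 × 10 = 1440 N acts straight down.
Horizontal: T_left cos 38° = T_right cos 64°  →  T_right = 1.798 T_left.
Vertical: T_left sin 38° + T_right sin 64° = 1440.
Substituting the horizontal relation into the vertical equation gives 2.231 T_left = 1440, so T_left = 645.4 N.

T_left ≈ 645 N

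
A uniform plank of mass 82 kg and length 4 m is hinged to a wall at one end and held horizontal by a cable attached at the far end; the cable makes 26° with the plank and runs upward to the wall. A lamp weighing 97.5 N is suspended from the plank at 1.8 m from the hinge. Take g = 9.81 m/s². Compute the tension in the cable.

Take torques about the hinge: T sin 26° · 4 = 82×9.81×2 + 97.5×1.8 = 1784.3 N·m.
So T = 1784.3 / (0.4384 × 4) = 1017.6 N.

T ≈ 1020 N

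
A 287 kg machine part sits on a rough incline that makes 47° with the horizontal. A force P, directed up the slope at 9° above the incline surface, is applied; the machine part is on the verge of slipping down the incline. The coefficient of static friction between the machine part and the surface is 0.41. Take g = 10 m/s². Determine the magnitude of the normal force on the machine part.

On the verge of sliding down the incline, friction equals μN and acts up the slope.
Perpendicular: N + P sin 9° = W cos 47° = 1957 N.
Along incline: P cos 9° + μN = W sin 47° with W sin 47° = 2099 N.
Solving the pair for P and N: P = 1404 N, N = 1738 N (and f = μN = 712.5 N).

N ≈ 1740 N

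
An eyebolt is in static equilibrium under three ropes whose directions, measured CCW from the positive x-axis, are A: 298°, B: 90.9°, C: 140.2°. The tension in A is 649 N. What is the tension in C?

Resolve: ΣF_x = 649 cos 298° + T_B cos 90.9° + T_C cos 140.2° = 0.
        ΣF_y = 649 sin 298° + T_B sin 90.9° + T_C sin 140.2° = 0.
The known terms sum to (304.7, -573) N, so -0.0157 T_B − 0.7683 T_C = -304.7 and 0.9999 T_B + 0.6401 T_C = 573.
Solving simultaneously: T_B = 323.5 N, T_C = 390 N.

T_C ≈ 390 N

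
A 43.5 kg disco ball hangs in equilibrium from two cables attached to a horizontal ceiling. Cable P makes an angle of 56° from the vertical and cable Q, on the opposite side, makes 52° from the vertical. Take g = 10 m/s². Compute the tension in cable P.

T_P ≈ 360 N

Angles from the horizontal: cable P is 90° − 56° = 34°, cable Q is 90° − 52° = 38°.
Weight W = 43.5 × 10 = 435 N acts straight down.
Horizontal: T_P cos 34° = T_Q cos 38°  →  T_Q = 1.052 T_P.
Vertical: T_P sin 34° + T_Q sin 38° = 435.
Substituting the horizontal relation into the vertical equation gives 1.207 T_P = 435, so T_P = 360.4 N.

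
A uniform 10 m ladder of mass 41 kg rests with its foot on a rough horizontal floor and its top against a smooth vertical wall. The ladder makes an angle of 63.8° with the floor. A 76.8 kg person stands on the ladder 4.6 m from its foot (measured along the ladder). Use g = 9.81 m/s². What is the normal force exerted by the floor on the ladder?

N_floor ≈ 1160 N

ΣF_y = 0: N_floor = 41×9.81 + 76.8×9.81 = 1155.6 N.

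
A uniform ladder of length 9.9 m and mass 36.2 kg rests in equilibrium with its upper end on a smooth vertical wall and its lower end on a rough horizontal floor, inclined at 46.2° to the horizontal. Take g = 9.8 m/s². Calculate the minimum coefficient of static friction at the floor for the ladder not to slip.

μ_min ≈ 0.479

ΣF_y = 0: N_floor = 36.2×9.8 = 354.76 N.
Torques about the foot: N_wall · 9.9 sin 46.2° = 36.2×9.8×4.95 cos 46.2° → N_wall = 170.1 N.
ΣF_x = 0: f_floor = N_wall = 170.1 N.
μ_min = f_floor / N_floor = 170.1 / 354.76 = 0.4795.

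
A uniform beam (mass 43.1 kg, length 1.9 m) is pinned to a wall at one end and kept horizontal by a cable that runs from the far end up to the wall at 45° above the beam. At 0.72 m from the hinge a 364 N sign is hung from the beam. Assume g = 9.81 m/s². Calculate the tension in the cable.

T ≈ 494 N

Take torques about the hinge: T sin 45° · 1.9 = 43.1×9.81×0.95 + 364×0.72 = 663.75 N·m.
So T = 663.75 / (0.7071 × 1.9) = 494.04 N.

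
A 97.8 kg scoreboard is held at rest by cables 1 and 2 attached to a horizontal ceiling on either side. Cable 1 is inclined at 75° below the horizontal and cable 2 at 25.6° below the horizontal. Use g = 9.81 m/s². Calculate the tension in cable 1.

T_1 ≈ 880 N

Weight W = 97.8 × 9.81 = 959.4 N acts straight down.
Horizontal: T_1 cos 75° = T_2 cos 25.6°  →  T_2 = 0.287 T_1.
Vertical: T_1 sin 75° + T_2 sin 25.6° = 959.4.
Substituting the horizontal relation into the vertical equation gives 1.09 T_1 = 959.4, so T_1 = 880.3 N.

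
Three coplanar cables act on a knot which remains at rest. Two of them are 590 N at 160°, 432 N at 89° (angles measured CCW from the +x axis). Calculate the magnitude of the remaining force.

Sum the known components: ΣF_x = -546.9 N, ΣF_y = 633.7 N.
For equilibrium the remaining force must supply (−ΣF_x, −ΣF_y) = (546.9, -633.7) N.
Magnitude = √((546.9)² + (-633.7)²) = 837.1 N; direction = atan2(-633.7, 546.9) = 310.8°.

F ≈ 837 N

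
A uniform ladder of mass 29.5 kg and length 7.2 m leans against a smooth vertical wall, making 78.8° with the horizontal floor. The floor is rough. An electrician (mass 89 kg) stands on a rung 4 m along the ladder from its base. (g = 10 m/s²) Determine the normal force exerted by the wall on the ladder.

Torques about the foot: N_wall · 7.2 sin 78.8° = 29.5×10×3.6 cos 78.8° + 89×10×4 cos 78.8° → N_wall = 127.11 N.

N_wall ≈ 127 N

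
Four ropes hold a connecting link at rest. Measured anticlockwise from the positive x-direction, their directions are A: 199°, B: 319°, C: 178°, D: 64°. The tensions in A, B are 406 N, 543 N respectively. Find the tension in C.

Resolve: ΣF_x = 406 cos 199° + 543 cos 319° + T_C cos 178° + T_D cos 64° = 0.
        ΣF_y = 406 sin 199° + 543 sin 319° + T_C sin 178° + T_D sin 64° = 0.
The known terms sum to (25.93, -488.4) N, so -0.9994 T_C + 0.4384 T_D = -25.93 and 0.0349 T_C + 0.8988 T_D = 488.4.
Solving simultaneously: T_C = 259.9 N, T_D = 533.3 N.

T_C ≈ 260 N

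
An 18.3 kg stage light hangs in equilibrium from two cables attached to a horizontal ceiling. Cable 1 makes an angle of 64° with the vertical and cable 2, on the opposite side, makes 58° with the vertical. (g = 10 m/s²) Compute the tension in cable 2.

Angles from the horizontal: cable 1 is 90° − 64° = 26°, cable 2 is 90° − 58° = 32°.
Weight W = 18.3 × 10 = 183 N acts straight down.
Horizontal: T_1 cos 26° = T_2 cos 32°  →  T_1 = 0.9435 T_2.
Vertical: T_1 sin 26° + T_2 sin 32° = 183.
Substituting the horizontal relation into the vertical equation gives 0.9435 T_2 = 183, so T_2 = 194 N.

T_2 ≈ 194 N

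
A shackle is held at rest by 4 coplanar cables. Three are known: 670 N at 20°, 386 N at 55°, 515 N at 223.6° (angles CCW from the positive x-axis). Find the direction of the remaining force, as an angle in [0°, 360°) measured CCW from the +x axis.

θ ≈ 202°

Sum the known components: ΣF_x = 478 N, ΣF_y = 190.2 N.
For equilibrium the remaining force must supply (−ΣF_x, −ΣF_y) = (-478, -190.2) N.
Magnitude = √((-478)² + (-190.2)²) = 514.5 N; direction = atan2(-190.2, -478) = 201.7°.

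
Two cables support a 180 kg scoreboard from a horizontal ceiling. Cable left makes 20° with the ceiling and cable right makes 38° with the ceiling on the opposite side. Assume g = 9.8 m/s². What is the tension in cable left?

Weight W = 180 × 9.8 = 1764 N acts straight down.
Horizontal: T_left cos 20° = T_right cos 38°  →  T_right = 1.192 T_left.
Vertical: T_left sin 20° + T_right sin 38° = 1764.
Substituting the horizontal relation into the vertical equation gives 1.076 T_left = 1764, so T_left = 1639 N.

T_left ≈ 1640 N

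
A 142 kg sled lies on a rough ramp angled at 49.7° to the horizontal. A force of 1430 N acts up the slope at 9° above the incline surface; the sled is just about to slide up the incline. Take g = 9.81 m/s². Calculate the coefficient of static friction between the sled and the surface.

On the verge of sliding up the incline, friction is at its maximum μN and acts down the slope.
Perpendicular to incline: N = W cos 49.7° − P sin 9° = 901 − 223.7 = 677.3 N.
Along incline: P cos 9° − μN = W sin 49.7° → μ = −(W sin 49.7° − P cos 9°) / N = 0.5167.

μ ≈ 0.517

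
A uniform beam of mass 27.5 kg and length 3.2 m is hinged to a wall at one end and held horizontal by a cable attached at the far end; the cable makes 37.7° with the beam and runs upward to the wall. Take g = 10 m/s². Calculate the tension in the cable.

Take torques about the hinge: T sin 37.7° · 3.2 = 27.5×10×1.6 = 440 N·m.
So T = 440 / (0.6115 × 3.2) = 224.85 N.

T ≈ 225 N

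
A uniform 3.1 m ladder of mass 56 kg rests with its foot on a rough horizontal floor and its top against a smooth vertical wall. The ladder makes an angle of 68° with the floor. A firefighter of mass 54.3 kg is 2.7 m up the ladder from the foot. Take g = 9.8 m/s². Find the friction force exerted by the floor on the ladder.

Torques about the foot: N_wall · 3.1 sin 68° = 56×9.8×1.55 cos 68° + 54.3×9.8×2.7 cos 68° → N_wall = 298.12 N.
ΣF_x = 0: f_floor = N_wall = 298.12 N.

f ≈ 298 N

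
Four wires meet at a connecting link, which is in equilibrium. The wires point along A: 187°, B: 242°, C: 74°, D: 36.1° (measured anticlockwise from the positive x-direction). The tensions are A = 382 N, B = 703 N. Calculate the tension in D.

T_D ≈ 810 N

Resolve: ΣF_x = 382 cos 187° + 703 cos 242° + T_C cos 74° + T_D cos 36.1° = 0.
        ΣF_y = 382 sin 187° + 703 sin 242° + T_C sin 74° + T_D sin 36.1° = 0.
The known terms sum to (-709.2, -667.3) N, so 0.2756 T_C + 0.8080 T_D = 709.2 and 0.9613 T_C + 0.5892 T_D = 667.3.
Solving simultaneously: T_C = 197.5 N, T_D = 810.4 N.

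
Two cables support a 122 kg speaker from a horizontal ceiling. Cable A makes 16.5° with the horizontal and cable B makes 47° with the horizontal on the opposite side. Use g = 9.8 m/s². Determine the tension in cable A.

T_A ≈ 911 N

Weight W = 122 × 9.8 = 1196 N acts straight down.
Horizontal: T_A cos 16.5° = T_B cos 47°  →  T_B = 1.406 T_A.
Vertical: T_A sin 16.5° + T_B sin 47° = 1196.
Substituting the horizontal relation into the vertical equation gives 1.312 T_A = 1196, so T_A = 911.1 N.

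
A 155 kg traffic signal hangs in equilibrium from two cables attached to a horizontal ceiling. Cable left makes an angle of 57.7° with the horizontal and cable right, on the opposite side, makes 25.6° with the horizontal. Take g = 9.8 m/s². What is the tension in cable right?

T_right ≈ 817 N

Weight W = 155 × 9.8 = 1519 N acts straight down.
Horizontal: T_left cos 57.7° = T_right cos 25.6°  →  T_left = 1.688 T_right.
Vertical: T_left sin 57.7° + T_right sin 25.6° = 1519.
Substituting the horizontal relation into the vertical equation gives 1.859 T_right = 1519, so T_right = 817.3 N.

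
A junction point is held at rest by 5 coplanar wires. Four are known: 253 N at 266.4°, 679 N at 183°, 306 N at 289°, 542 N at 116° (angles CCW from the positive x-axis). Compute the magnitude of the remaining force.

Sum the known components: ΣF_x = -831.9 N, ΣF_y = -90.22 N.
For equilibrium the remaining force must supply (−ΣF_x, −ΣF_y) = (831.9, 90.22) N.
Magnitude = √((831.9)² + (90.22)²) = 836.8 N; direction = atan2(90.22, 831.9) = 6.2°.

F ≈ 837 N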